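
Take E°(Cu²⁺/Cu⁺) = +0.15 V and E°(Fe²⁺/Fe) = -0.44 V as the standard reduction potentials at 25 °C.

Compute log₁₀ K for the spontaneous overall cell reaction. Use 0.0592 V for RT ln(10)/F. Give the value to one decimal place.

Cathode: Cu²⁺/Cu⁺; anode: Fe²⁺/Fe. E°cell = +0.59 V, n = 2.
log K = nE°cell / 0.0592 = (2)(+0.59) / 0.0592 = 19.9.

19.9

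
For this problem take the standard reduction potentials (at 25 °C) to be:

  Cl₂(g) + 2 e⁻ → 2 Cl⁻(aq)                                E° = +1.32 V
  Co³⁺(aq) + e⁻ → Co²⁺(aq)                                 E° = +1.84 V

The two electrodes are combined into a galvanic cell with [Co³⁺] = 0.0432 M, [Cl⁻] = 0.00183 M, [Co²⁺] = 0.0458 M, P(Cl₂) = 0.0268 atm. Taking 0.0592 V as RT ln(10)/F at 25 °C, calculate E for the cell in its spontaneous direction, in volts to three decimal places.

Co³⁺/Co²⁺ is the cathode (higher E°), Cl₂/Cl⁻ the anode: E°cell = +1.84 − (+1.32) = +0.52 V, n = 2.
Overall: 2 Co³⁺(aq) + 2 Cl⁻(aq) → 2 Co²⁺(aq) + Cl₂(g)
Q = [Co²⁺]^2·P(Cl₂) / ([Co³⁺]^2·[Cl⁻]^2); log Q = 3.954.
E = E° − (0.0592/n) log Q = +0.52 − (0.0592/2)(3.954) = +0.403 V.

+0.403 V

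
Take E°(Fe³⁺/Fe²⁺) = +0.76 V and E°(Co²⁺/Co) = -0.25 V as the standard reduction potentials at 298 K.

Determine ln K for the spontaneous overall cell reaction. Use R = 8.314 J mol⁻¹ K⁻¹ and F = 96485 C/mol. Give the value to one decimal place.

Cathode: Fe³⁺/Fe²⁺; anode: Co²⁺/Co. E°cell = (+0.76) − (-0.25) = +1.01 V, with n = 2.
ΔG° = −nFE° = −RT ln K, so ln K = nFE°/(RT) = (2)(96485)(+1.01) / ((8.314)(298)) = 78.666.

78.7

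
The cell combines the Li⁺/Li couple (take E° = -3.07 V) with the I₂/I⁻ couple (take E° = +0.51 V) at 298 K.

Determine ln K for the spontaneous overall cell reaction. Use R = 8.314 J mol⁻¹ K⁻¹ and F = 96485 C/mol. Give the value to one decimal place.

Cathode: I₂/I⁻; anode: Li⁺/Li. E°cell = (+0.51) − (-3.07) = +3.58 V, with n = 2.
ΔG° = −nFE° = −RT ln K, so ln K = nFE°/(RT) = (2)(96485)(+3.58) / ((8.314)(298)) = 278.835.

278.8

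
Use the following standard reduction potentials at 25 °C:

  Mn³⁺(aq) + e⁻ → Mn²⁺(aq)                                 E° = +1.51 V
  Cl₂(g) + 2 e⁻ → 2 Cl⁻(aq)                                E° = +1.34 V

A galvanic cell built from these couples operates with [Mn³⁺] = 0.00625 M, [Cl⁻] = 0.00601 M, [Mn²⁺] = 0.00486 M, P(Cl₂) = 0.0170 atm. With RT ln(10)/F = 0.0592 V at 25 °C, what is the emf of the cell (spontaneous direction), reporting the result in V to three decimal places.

Mn³⁺/Mn²⁺ is the cathode (higher E°), Cl₂/Cl⁻ the anode: E°cell = +1.51 − (+1.34) = +0.17 V, n = 2.
Overall: 2 Mn³⁺(aq) + 2 Cl⁻(aq) → 2 Mn²⁺(aq) + Cl₂(g)
Q = [Mn²⁺]^2·P(Cl₂) / ([Mn³⁺]^2·[Cl⁻]^2); log Q = 2.454.
E = E° − (0.0592/n) log Q = +0.17 − (0.0592/2)(2.454) = +0.097 V.

+0.097 V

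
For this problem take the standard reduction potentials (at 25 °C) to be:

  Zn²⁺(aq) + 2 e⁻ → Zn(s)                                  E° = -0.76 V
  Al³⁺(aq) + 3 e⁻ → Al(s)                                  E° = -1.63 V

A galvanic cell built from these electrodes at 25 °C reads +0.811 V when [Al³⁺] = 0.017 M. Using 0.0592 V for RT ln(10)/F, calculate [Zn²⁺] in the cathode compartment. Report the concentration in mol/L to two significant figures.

Zn²⁺/Zn is the cathode, Al³⁺/Al the anode: E°cell = +0.87 V, n = 6.
Overall reaction: 3 Zn²⁺(aq) + 2 Al(s) → 3 Zn(s) + 2 Al³⁺(aq); Q = [Al³⁺]^2/[Zn²⁺]^3.
From E = E° − (0.0592/n) log Q: log Q = (E° − E)·n/0.0592 = (+0.87 − (+0.811))·6/0.0592 = 5.9797.
So 3·log[Zn²⁺] = 2·log(0.017) − log Q = -3.5391 − (5.9797) = -9.5188; log[Zn²⁺] = -9.5188 / 3 = -3.1729; [Zn²⁺] = 10^(-3.1729) ≈ 0.00067 M.

0.00067 M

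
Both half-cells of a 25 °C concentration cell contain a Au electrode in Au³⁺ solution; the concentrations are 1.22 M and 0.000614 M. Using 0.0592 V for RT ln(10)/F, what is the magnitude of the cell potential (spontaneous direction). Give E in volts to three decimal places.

+0.065 V

For a concentration cell E°cell = 0. The 1.22 M side is the cathode (reduction is favoured where [Au³⁺] is higher).
With n = 3, E = −(0.0592/3) log([Au³⁺]ₐₙ/[Au³⁺]꜀ₐₜ) = −(0.0592/3) log(0.000614/1.22) = −(0.0592/3)(-3.298) = +0.065 V.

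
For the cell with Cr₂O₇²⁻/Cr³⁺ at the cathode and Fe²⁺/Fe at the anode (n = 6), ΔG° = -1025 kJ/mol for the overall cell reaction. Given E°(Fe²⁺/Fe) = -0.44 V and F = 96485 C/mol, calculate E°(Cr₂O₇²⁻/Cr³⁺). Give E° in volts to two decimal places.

+1.33 V

E°cell = −ΔG°/(nF) = −(-1025×10³)/((6)(96485)) = +1.771 V.
Since Cr₂O₇²⁻/Cr³⁺ is the cathode and Fe²⁺/Fe the anode, E°cell = E°(Cr₂O₇²⁻/Cr³⁺) − E°(Fe²⁺/Fe).
So E°(Cr₂O₇²⁻/Cr³⁺) = E°cell + E°(Fe²⁺/Fe) = +1.771 + (-0.44) = +1.33 V.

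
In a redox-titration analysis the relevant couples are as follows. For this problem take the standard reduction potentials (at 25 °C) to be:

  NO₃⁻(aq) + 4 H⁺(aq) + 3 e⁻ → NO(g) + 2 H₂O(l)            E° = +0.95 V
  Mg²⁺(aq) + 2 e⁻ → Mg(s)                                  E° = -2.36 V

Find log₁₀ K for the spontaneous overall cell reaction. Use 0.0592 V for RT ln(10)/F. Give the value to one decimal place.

335.5

Cathode: NO₃⁻/NO; anode: Mg²⁺/Mg. E°cell = +3.31 V, n = 6.
log K = nE°cell / 0.0592 = (6)(+3.31) / 0.0592 = 335.5.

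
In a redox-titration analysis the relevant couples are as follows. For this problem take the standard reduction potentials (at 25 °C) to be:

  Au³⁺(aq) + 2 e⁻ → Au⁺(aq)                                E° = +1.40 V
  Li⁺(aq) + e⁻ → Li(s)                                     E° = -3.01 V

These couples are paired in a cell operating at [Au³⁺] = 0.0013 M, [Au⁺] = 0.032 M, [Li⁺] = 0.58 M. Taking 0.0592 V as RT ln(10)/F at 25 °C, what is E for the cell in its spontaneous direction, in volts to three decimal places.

+4.383 V

Au³⁺/Au⁺ is the cathode (higher E°), Li⁺/Li the anode: E°cell = +1.40 − (-3.01) = +4.41 V, n = 2.
Overall: Au³⁺(aq) + 2 Li(s) → Au⁺(aq) + 2 Li⁺(aq)
Q = [Au⁺]·[Li⁺]^2 / ([Au³⁺]); log Q = 0.918.
E = E° − (0.0592/n) log Q = +4.41 − (0.0592/2)(0.918) = +4.383 V.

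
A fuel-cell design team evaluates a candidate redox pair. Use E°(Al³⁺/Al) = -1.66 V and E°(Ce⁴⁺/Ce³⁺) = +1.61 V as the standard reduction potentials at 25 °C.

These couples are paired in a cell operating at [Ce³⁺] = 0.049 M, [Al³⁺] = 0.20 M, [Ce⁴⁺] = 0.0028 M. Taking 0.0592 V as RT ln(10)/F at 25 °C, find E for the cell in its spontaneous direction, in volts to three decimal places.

+3.210 V

Ce⁴⁺/Ce³⁺ is the cathode (higher E°), Al³⁺/Al the anode: E°cell = +1.61 − (-1.66) = +3.27 V, n = 3.
Overall: 3 Ce⁴⁺(aq) + Al(s) → 3 Ce³⁺(aq) + Al³⁺(aq)
Q = [Ce³⁺]^3·[Al³⁺] / ([Ce⁴⁺]^3); log Q = 3.030.
E = E° − (0.0592/n) log Q = +3.27 − (0.0592/3)(3.030) = +3.210 V.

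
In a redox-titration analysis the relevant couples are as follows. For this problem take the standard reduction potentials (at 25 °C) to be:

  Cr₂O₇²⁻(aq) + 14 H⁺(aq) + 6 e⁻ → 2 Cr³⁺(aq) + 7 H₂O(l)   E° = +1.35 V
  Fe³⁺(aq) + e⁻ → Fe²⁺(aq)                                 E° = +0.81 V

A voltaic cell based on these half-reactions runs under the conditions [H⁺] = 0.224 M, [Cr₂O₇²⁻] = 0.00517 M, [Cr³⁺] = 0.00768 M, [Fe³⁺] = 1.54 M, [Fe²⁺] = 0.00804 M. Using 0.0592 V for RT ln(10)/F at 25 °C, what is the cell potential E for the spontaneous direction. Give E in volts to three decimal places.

+0.334 V

Cr₂O₇²⁻/Cr³⁺ is the cathode (higher E°), Fe³⁺/Fe²⁺ the anode: E°cell = +1.35 − (+0.81) = +0.54 V, n = 6.
Overall: Cr₂O₇²⁻(aq) + 14 H⁺(aq) + 6 Fe²⁺(aq) → 2 Cr³⁺(aq) + 7 H₂O(l) + 6 Fe³⁺(aq)
Q = [Cr³⁺]^2·[Fe³⁺]^6 / ([Cr₂O₇²⁻]·[H⁺]^14·[Fe²⁺]^6); log Q = 20.847.
E = E° − (0.0592/n) log Q = +0.54 − (0.0592/6)(20.847) = +0.334 V.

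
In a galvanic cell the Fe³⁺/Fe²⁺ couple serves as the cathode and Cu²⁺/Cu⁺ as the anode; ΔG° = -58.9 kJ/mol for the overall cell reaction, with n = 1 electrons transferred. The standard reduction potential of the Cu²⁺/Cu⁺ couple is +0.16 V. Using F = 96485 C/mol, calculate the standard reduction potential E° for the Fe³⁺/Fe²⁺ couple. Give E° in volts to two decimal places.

+0.77 V

E°cell = −ΔG°/(nF) = −(-58.9×10³)/((1)(96485)) = +0.610 V.
Since Fe³⁺/Fe²⁺ is the cathode and Cu²⁺/Cu⁺ the anode, E°cell = E°(Fe³⁺/Fe²⁺) − E°(Cu²⁺/Cu⁺).
So E°(Fe³⁺/Fe²⁺) = E°cell + E°(Cu²⁺/Cu⁺) = +0.610 + (+0.16) = +0.77 V.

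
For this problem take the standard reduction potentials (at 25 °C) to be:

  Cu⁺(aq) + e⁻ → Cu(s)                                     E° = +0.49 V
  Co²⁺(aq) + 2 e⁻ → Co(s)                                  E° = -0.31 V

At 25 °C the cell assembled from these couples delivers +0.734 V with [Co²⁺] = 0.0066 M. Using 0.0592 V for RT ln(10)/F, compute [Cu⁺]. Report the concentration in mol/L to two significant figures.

0.0062 M

Cu⁺/Cu is the cathode, Co²⁺/Co the anode: E°cell = +0.80 V, n = 2.
Overall reaction: 2 Cu⁺(aq) + Co(s) → 2 Cu(s) + Co²⁺(aq); Q = [Co²⁺]^1/[Cu⁺]^2.
From E = E° − (0.0592/n) log Q: log Q = (E° − E)·n/0.0592 = (+0.80 − (+0.734))·2/0.0592 = 2.2297.
So 2·log[Cu⁺] = 1·log(0.0066) − log Q = -2.1805 − (2.2297) = -4.4102; log[Cu⁺] = -4.4102 / 2 = -2.2051; [Cu⁺] = 10^(-2.2051) ≈ 0.0062 M.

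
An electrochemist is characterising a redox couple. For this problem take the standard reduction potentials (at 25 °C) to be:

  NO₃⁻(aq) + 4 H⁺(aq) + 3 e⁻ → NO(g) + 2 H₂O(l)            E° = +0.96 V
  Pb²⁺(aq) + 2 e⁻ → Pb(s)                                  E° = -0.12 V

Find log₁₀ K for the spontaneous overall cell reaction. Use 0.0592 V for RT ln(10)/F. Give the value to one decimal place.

Cathode: NO₃⁻/NO; anode: Pb²⁺/Pb. E°cell = +1.08 V, n = 6.
log K = nE°cell / 0.0592 = (6)(+1.08) / 0.0592 = 109.5.

109.5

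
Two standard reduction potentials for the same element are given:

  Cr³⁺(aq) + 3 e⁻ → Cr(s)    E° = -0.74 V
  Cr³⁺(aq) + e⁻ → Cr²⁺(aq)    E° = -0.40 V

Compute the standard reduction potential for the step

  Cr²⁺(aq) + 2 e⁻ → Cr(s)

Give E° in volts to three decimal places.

-0.910 V

Sequential free energies add, so n₃E°₃ = n₁E°₁ + n₂E°₂.
With n₃ = 3, and the known step contributing 1×(-0.40) V, the unknown satisfies 2·E° = 3×(-0.74) − 1×(-0.40) = -1.820.
E° = -1.820 / 2 = -0.910 V.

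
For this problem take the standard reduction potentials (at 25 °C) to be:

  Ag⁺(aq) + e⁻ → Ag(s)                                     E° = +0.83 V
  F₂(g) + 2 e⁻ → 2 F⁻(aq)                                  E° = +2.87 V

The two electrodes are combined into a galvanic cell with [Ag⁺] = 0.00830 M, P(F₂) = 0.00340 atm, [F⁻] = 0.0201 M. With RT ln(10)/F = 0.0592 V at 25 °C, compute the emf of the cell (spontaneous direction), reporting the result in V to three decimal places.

F₂/F⁻ is the cathode (higher E°), Ag⁺/Ag the anode: E°cell = +2.87 − (+0.83) = +2.04 V, n = 2.
Overall: F₂(g) + 2 Ag(s) → 2 F⁻(aq) + 2 Ag⁺(aq)
Q = [F⁻]^2·[Ag⁺]^2 / (P(F₂)); log Q = -5.087.
E = E° − (0.0592/n) log Q = +2.04 − (0.0592/2)(-5.087) = +2.191 V.

+2.191 V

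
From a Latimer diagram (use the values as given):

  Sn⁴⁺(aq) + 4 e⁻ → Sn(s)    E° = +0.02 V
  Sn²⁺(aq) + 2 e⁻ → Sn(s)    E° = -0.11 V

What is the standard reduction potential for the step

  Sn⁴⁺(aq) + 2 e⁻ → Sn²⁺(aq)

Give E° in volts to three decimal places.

+0.150 V

Sequential free energies add, so n₃E°₃ = n₁E°₁ + n₂E°₂.
With n₃ = 4, and the known step contributing 2×(-0.11) V, the unknown satisfies 2·E° = 4×(+0.02) − 2×(-0.11) = +0.300.
E° = +0.300 / 2 = +0.150 V.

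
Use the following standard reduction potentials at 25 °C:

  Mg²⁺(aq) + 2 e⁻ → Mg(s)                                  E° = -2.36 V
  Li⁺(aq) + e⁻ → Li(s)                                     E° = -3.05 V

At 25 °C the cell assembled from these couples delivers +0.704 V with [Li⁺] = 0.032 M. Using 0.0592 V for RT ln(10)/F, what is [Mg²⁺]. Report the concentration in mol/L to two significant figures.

Mg²⁺/Mg is the cathode, Li⁺/Li the anode: E°cell = +0.69 V, n = 2.
Overall reaction: Mg²⁺(aq) + 2 Li(s) → Mg(s) + 2 Li⁺(aq); Q = [Li⁺]^2/[Mg²⁺]^1.
From E = E° − (0.0592/n) log Q: log Q = (E° − E)·n/0.0592 = (+0.69 − (+0.704))·2/0.0592 = -0.4730.
So 1·log[Mg²⁺] = 2·log(0.032) − log Q = -2.9897 − (-0.4730) = -2.5167; [Mg²⁺] = 10^(-2.5167) ≈ 0.0030 M.

0.0030 M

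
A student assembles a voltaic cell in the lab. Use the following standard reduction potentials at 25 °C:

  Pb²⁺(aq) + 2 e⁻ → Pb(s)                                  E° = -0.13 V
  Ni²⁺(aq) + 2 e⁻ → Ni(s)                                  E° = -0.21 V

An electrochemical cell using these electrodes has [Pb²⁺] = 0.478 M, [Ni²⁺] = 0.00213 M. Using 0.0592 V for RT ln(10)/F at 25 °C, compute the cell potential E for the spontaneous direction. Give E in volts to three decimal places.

+0.150 V

Pb²⁺/Pb is the cathode (higher E°), Ni²⁺/Ni the anode: E°cell = -0.13 − (-0.21) = +0.08 V, n = 2.
Overall: Pb²⁺(aq) + Ni(s) → Pb(s) + Ni²⁺(aq)
Q = [Ni²⁺] / ([Pb²⁺]); log Q = -2.351.
E = E° − (0.0592/n) log Q = +0.08 − (0.0592/2)(-2.351) = +0.150 V.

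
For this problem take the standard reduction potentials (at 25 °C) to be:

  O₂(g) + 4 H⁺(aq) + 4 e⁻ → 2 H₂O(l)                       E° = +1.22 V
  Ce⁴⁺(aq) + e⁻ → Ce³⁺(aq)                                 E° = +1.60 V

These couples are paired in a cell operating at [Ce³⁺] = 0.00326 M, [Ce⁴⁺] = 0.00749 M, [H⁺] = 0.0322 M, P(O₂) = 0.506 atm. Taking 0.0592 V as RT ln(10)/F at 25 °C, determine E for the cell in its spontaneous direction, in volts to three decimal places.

+0.494 V

Ce⁴⁺/Ce³⁺ is the cathode (higher E°), O₂/H₂O the anode: E°cell = +1.60 − (+1.22) = +0.38 V, n = 4.
Overall: 4 Ce⁴⁺(aq) + 2 H₂O(l) → 4 Ce³⁺(aq) + O₂(g) + 4 H⁺(aq)
Q = [Ce³⁺]^4·P(O₂)·[H⁺]^4 / ([Ce⁴⁺]^4); log Q = -7.709.
E = E° − (0.0592/n) log Q = +0.38 − (0.0592/4)(-7.709) = +0.494 V.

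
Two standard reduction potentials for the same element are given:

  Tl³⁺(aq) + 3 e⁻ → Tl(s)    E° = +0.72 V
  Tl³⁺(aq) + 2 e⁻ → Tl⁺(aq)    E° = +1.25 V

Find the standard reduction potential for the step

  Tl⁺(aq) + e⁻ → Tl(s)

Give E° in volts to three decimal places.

-0.340 V

Sequential free energies add, so n₃E°₃ = n₁E°₁ + n₂E°₂.
With n₃ = 3, and the known step contributing 2×(+1.25) V, the unknown satisfies 1·E° = 3×(+0.72) − 2×(+1.25) = -0.340.
E° = -0.340 / 1 = -0.340 V.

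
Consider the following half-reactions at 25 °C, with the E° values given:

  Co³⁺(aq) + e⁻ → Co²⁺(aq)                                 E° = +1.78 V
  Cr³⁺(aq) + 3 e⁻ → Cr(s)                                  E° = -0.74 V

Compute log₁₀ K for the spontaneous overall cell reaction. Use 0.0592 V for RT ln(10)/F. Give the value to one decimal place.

Cathode: Co³⁺/Co²⁺; anode: Cr³⁺/Cr. E°cell = +2.52 V, n = 3.
log K = nE°cell / 0.0592 = (3)(+2.52) / 0.0592 = 127.7.

127.7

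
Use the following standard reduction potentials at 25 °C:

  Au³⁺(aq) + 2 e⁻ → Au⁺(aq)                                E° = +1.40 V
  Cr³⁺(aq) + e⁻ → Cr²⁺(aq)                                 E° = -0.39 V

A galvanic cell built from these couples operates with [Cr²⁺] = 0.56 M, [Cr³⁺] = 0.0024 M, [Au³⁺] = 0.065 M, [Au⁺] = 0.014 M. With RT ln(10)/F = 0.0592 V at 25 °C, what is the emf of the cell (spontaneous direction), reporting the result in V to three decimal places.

+1.950 V

Au³⁺/Au⁺ is the cathode (higher E°), Cr³⁺/Cr²⁺ the anode: E°cell = +1.40 − (-0.39) = +1.79 V, n = 2.
Overall: Au³⁺(aq) + 2 Cr²⁺(aq) → Au⁺(aq) + 2 Cr³⁺(aq)
Q = [Au⁺]·[Cr³⁺]^2 / ([Au³⁺]·[Cr²⁺]^2); log Q = -5.403.
E = E° − (0.0592/n) log Q = +1.79 − (0.0592/2)(-5.403) = +1.950 V.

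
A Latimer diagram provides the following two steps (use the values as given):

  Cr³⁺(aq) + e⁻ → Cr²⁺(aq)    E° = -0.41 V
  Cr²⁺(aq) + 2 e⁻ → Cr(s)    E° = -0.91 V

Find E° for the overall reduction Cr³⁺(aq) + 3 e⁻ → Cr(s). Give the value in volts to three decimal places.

-0.743 V

Standard free energies of sequential steps add: ΔG°₃ = ΔG°₁ + ΔG°₂, so n₃E°₃ = n₁E°₁ + n₂E°₂.
E°₃ = (1×-0.41 + 2×-0.91) / 3 = (-2.230) / 3 = -0.743 V.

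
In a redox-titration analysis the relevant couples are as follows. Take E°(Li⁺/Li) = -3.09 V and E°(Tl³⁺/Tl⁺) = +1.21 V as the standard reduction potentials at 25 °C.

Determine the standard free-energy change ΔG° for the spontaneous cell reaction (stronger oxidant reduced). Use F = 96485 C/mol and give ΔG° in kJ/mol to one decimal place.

-829.8 kJ/mol

Tl³⁺/Tl⁺ (E° = +1.21 V) is the cathode; Li⁺/Li (E° = -3.09 V) is the anode, so E°cell = +4.30 V.
Balancing electrons gives n = 2 (lcm of 2 and 1).
ΔG° = −nFE° = −(2)(96485)(+4.30) = -829,771 J = -829.8 kJ/mol.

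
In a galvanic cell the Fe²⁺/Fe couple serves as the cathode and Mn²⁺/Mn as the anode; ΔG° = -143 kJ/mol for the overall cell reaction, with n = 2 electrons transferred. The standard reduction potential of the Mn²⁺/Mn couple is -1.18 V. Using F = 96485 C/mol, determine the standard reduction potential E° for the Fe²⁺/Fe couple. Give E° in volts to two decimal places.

E°cell = −ΔG°/(nF) = −(-143×10³)/((2)(96485)) = +0.741 V.
Since Fe²⁺/Fe is the cathode and Mn²⁺/Mn the anode, E°cell = E°(Fe²⁺/Fe) − E°(Mn²⁺/Mn).
So E°(Fe²⁺/Fe) = E°cell + E°(Mn²⁺/Mn) = +0.741 + (-1.18) = -0.44 V.

-0.44 V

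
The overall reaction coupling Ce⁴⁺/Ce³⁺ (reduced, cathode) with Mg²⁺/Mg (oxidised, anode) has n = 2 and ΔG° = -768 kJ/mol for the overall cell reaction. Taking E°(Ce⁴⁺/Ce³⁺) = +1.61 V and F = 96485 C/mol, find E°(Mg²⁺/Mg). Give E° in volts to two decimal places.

E°cell = −ΔG°/(nF) = −(-768×10³)/((2)(96485)) = +3.980 V.
Since Ce⁴⁺/Ce³⁺ is the cathode and Mg²⁺/Mg the anode, E°cell = E°(Ce⁴⁺/Ce³⁺) − E°(Mg²⁺/Mg).
So E°(Mg²⁺/Mg) = E°(Ce⁴⁺/Ce³⁺) − E°cell = (+1.61) − (+3.980) = -2.37 V.

-2.37 V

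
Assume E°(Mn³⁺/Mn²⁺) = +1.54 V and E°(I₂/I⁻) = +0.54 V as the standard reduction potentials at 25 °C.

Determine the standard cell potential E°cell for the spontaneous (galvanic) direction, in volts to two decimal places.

The Mn³⁺/Mn²⁺ couple has the higher reduction potential, so it is the cathode; I₂/I⁻ is oxidised at the anode.
E°cell = E°(cathode) − E°(anode) = (+1.54) − (+0.54) = +1.00 V.

+1.00 V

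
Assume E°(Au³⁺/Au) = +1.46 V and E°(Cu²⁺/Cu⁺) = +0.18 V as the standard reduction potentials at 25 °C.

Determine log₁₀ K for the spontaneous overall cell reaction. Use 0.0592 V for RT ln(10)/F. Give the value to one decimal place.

64.9

Cathode: Au³⁺/Au; anode: Cu²⁺/Cu⁺. E°cell = +1.28 V, n = 3.
log K = nE°cell / 0.0592 = (3)(+1.28) / 0.0592 = 64.9.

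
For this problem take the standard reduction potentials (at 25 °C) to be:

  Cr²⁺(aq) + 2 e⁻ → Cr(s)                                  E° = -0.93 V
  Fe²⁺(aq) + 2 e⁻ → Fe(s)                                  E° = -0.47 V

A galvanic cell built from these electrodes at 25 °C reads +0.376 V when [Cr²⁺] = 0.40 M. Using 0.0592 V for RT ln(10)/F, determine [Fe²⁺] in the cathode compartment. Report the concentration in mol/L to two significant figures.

0.00058 M

Fe²⁺/Fe is the cathode, Cr²⁺/Cr the anode: E°cell = +0.46 V, n = 2.
Overall reaction: Fe²⁺(aq) + Cr(s) → Fe(s) + Cr²⁺(aq); Q = [Cr²⁺]^1/[Fe²⁺]^1.
From E = E° − (0.0592/n) log Q: log Q = (E° − E)·n/0.0592 = (+0.46 − (+0.376))·2/0.0592 = 2.8378.
So 1·log[Fe²⁺] = 1·log(0.4) − log Q = -0.3979 − (2.8378) = -3.2357; [Fe²⁺] = 10^(-3.2357) ≈ 0.00058 M.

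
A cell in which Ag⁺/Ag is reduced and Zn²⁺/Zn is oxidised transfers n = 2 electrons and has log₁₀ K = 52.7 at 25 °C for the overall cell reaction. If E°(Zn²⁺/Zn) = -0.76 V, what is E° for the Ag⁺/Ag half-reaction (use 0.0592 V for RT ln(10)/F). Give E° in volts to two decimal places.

+0.80 V

E°cell = (0.0592/n)·log K = (0.0592/2)(52.7) = +1.560 V.
Since Ag⁺/Ag is the cathode and Zn²⁺/Zn the anode, E°cell = E°(Ag⁺/Ag) − E°(Zn²⁺/Zn).
So E°(Ag⁺/Ag) = E°cell + E°(Zn²⁺/Zn) = +1.560 + (-0.76) = +0.80 V.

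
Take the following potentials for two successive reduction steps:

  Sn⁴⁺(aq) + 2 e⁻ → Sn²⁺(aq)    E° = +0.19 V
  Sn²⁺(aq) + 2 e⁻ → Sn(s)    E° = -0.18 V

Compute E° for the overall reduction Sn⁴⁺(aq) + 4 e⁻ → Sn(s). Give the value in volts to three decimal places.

+0.005 V

Adding the free-energy changes (−nFE°) of the two steps gives −n₃FE°₃ = −n₁FE°₁ − n₂FE°₂.
E°₃ = (2×+0.19 + 2×-0.18) / 4 = (+0.020) / 4 = +0.005 V.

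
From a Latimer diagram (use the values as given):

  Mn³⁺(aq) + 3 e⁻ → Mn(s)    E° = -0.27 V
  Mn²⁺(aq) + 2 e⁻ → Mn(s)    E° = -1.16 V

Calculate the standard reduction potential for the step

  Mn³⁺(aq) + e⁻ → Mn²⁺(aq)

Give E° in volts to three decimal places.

Sequential free energies add, so n₃E°₃ = n₁E°₁ + n₂E°₂.
With n₃ = 3, and the known step contributing 2×(-1.16) V, the unknown satisfies 1·E° = 3×(-0.27) − 2×(-1.16) = +1.510.
E° = +1.510 / 1 = +1.510 V.

+1.510 V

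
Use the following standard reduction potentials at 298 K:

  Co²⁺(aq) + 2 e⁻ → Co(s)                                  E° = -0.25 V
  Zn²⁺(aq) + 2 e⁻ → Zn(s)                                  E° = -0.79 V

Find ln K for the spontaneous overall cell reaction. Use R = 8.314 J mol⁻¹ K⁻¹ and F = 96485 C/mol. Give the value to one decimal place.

42.1

Cathode: Co²⁺/Co; anode: Zn²⁺/Zn. E°cell = (-0.25) − (-0.79) = +0.54 V, with n = 2.
ΔG° = −nFE° = −RT ln K, so ln K = nFE°/(RT) = (2)(96485)(+0.54) / ((8.314)(298)) = 42.059.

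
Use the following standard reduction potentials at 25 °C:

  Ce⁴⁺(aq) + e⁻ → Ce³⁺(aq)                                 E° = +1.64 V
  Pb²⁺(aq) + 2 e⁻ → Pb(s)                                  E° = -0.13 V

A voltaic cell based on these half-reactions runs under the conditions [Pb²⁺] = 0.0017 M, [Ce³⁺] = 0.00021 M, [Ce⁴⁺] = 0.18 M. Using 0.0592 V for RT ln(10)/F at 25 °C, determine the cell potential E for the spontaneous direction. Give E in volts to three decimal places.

Ce⁴⁺/Ce³⁺ is the cathode (higher E°), Pb²⁺/Pb the anode: E°cell = +1.64 − (-0.13) = +1.77 V, n = 2.
Overall: 2 Ce⁴⁺(aq) + Pb(s) → 2 Ce³⁺(aq) + Pb²⁺(aq)
Q = [Ce³⁺]^2·[Pb²⁺] / ([Ce⁴⁺]^2); log Q = -8.636.
E = E° − (0.0592/n) log Q = +1.77 − (0.0592/2)(-8.636) = +2.026 V.

+2.026 V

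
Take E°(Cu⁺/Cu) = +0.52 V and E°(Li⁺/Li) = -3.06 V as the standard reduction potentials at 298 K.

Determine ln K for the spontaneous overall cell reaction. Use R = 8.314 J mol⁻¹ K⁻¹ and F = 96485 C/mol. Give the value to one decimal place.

139.4

Cathode: Cu⁺/Cu; anode: Li⁺/Li. E°cell = (+0.52) − (-3.06) = +3.58 V, with n = 1.
ΔG° = −nFE° = −RT ln K, so ln K = nFE°/(RT) = (1)(96485)(+3.58) / ((8.314)(298)) = 139.417.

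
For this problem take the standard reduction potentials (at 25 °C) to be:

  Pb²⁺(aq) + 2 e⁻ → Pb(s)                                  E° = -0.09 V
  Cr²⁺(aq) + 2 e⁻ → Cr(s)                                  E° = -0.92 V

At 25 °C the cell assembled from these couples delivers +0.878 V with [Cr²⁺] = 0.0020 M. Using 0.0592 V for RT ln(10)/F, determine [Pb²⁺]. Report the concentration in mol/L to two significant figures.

Pb²⁺/Pb is the cathode, Cr²⁺/Cr the anode: E°cell = +0.83 V, n = 2.
Overall reaction: Pb²⁺(aq) + Cr(s) → Pb(s) + Cr²⁺(aq); Q = [Cr²⁺]^1/[Pb²⁺]^1.
From E = E° − (0.0592/n) log Q: log Q = (E° − E)·n/0.0592 = (+0.83 − (+0.878))·2/0.0592 = -1.6216.
So 1·log[Pb²⁺] = 1·log(0.002) − log Q = -2.6990 − (-1.6216) = -1.0774; [Pb²⁺] = 10^(-1.0774) ≈ 0.084 M.

0.084 M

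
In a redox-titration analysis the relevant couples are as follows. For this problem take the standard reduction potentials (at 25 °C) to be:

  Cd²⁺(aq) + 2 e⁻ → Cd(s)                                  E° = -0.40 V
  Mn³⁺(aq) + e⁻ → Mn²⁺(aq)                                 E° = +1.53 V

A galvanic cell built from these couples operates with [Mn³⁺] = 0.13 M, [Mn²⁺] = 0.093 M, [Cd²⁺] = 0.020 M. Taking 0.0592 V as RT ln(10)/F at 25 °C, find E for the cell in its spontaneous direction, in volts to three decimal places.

+1.989 V

Mn³⁺/Mn²⁺ is the cathode (higher E°), Cd²⁺/Cd the anode: E°cell = +1.53 − (-0.40) = +1.93 V, n = 2.
Overall: 2 Mn³⁺(aq) + Cd(s) → 2 Mn²⁺(aq) + Cd²⁺(aq)
Q = [Mn²⁺]^2·[Cd²⁺] / ([Mn³⁺]^2); log Q = -1.990.
E = E° − (0.0592/n) log Q = +1.93 − (0.0592/2)(-1.990) = +1.989 V.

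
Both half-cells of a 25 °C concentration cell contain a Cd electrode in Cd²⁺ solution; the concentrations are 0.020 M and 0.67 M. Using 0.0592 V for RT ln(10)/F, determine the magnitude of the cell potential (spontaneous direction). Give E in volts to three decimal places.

+0.045 V

For a concentration cell E°cell = 0. The 0.67 M side is the cathode (reduction is favoured where [Cd²⁺] is higher).
With n = 2, E = −(0.0592/2) log([Cd²⁺]ₐₙ/[Cd²⁺]꜀ₐₜ) = −(0.0592/2) log(0.02/0.67) = −(0.0592/2)(-1.525) = +0.045 V.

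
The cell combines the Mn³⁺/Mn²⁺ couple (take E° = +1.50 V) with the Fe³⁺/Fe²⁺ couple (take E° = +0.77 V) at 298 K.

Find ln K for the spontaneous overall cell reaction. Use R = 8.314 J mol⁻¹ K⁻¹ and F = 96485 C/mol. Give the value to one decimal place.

Cathode: Mn³⁺/Mn²⁺; anode: Fe³⁺/Fe²⁺. E°cell = (+1.50) − (+0.77) = +0.73 V, with n = 1.
ΔG° = −nFE° = −RT ln K, so ln K = nFE°/(RT) = (1)(96485)(+0.73) / ((8.314)(298)) = 28.429.

28.4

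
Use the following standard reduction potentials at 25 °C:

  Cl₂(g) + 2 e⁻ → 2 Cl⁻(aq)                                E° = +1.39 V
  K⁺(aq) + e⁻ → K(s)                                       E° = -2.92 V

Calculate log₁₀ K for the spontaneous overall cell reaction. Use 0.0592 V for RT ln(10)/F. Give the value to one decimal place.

Cathode: Cl₂/Cl⁻; anode: K⁺/K. E°cell = +4.31 V, n = 2.
log K = nE°cell / 0.0592 = (2)(+4.31) / 0.0592 = 145.6.

145.6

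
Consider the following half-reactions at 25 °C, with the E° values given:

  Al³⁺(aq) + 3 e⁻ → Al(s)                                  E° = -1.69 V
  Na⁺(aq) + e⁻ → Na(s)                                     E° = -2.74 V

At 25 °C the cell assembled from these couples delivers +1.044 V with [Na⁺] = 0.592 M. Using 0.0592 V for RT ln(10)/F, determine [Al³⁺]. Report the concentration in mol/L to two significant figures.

0.10 M

Al³⁺/Al is the cathode, Na⁺/Na the anode: E°cell = +1.05 V, n = 3.
Overall reaction: Al³⁺(aq) + 3 Na(s) → Al(s) + 3 Na⁺(aq); Q = [Na⁺]^3/[Al³⁺]^1.
From E = E° − (0.0592/n) log Q: log Q = (E° − E)·n/0.0592 = (+1.05 − (+1.044))·3/0.0592 = 0.3041.
So 1·log[Al³⁺] = 3·log(0.592) − log Q = -0.6830 − (0.3041) = -0.9871; [Al³⁺] = 10^(-0.9871) ≈ 0.10 M.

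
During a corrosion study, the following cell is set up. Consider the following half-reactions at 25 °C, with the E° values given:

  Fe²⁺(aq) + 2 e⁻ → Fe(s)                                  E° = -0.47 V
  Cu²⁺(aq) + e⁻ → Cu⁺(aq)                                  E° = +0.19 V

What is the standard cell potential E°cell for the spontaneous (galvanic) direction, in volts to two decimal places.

+0.66 V

The Cu²⁺/Cu⁺ couple has the higher reduction potential, so it is the cathode; Fe²⁺/Fe is oxidised at the anode.
E°cell = E°(cathode) − E°(anode) = (+0.19) − (-0.47) = +0.66 V.
Since E°cell > 0, the reaction is spontaneous under standard conditions.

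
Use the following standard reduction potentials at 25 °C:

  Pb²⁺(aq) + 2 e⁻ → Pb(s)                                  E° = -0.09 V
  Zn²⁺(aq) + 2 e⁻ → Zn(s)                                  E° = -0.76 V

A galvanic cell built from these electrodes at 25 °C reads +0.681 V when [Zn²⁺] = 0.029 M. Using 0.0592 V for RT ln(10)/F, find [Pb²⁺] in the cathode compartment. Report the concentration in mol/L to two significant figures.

Pb²⁺/Pb is the cathode, Zn²⁺/Zn the anode: E°cell = +0.67 V, n = 2.
Overall reaction: Pb²⁺(aq) + Zn(s) → Pb(s) + Zn²⁺(aq); Q = [Zn²⁺]^1/[Pb²⁺]^1.
From E = E° − (0.0592/n) log Q: log Q = (E° − E)·n/0.0592 = (+0.67 − (+0.681))·2/0.0592 = -0.3716.
So 1·log[Pb²⁺] = 1·log(0.029) − log Q = -1.5376 − (-0.3716) = -1.1660; [Pb²⁺] = 10^(-1.1660) ≈ 0.068 M.

0.068 M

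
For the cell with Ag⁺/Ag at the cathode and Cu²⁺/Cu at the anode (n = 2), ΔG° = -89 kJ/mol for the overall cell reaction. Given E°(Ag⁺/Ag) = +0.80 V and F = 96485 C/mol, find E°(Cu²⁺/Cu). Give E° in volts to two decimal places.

E°cell = −ΔG°/(nF) = −(-89×10³)/((2)(96485)) = +0.461 V.
Since Ag⁺/Ag is the cathode and Cu²⁺/Cu the anode, E°cell = E°(Ag⁺/Ag) − E°(Cu²⁺/Cu).
So E°(Cu²⁺/Cu) = E°(Ag⁺/Ag) − E°cell = (+0.80) − (+0.461) = +0.34 V.

+0.34 V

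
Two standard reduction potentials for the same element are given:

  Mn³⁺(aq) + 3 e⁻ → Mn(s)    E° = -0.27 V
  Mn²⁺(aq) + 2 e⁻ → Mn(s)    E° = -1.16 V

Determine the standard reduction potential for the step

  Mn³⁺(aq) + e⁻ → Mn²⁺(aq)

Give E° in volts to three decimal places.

+1.510 V

Sequential free energies add, so n₃E°₃ = n₁E°₁ + n₂E°₂.
With n₃ = 3, and the known step contributing 2×(-1.16) V, the unknown satisfies 1·E° = 3×(-0.27) − 2×(-1.16) = +1.510.
E° = +1.510 / 1 = +1.510 V.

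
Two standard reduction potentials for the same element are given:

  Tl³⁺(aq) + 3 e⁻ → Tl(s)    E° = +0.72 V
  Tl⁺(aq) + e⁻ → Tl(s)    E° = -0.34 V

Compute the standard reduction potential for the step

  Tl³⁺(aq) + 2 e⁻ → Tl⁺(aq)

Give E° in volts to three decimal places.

+1.250 V

Sequential free energies add, so n₃E°₃ = n₁E°₁ + n₂E°₂.
With n₃ = 3, and the known step contributing 1×(-0.34) V, the unknown satisfies 2·E° = 3×(+0.72) − 1×(-0.34) = +2.500.
E° = +2.500 / 2 = +1.250 V.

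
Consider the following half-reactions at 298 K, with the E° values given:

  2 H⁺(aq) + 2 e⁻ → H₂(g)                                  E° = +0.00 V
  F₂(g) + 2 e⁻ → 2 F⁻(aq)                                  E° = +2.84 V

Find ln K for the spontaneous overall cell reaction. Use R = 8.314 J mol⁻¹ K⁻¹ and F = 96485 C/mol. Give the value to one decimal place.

221.2

Cathode: F₂/F⁻; anode: H⁺/H₂. E°cell = (+2.84) − (+0.00) = +2.84 V, with n = 2.
ΔG° = −nFE° = −RT ln K, so ln K = nFE°/(RT) = (2)(96485)(+2.84) / ((8.314)(298)) = 221.198.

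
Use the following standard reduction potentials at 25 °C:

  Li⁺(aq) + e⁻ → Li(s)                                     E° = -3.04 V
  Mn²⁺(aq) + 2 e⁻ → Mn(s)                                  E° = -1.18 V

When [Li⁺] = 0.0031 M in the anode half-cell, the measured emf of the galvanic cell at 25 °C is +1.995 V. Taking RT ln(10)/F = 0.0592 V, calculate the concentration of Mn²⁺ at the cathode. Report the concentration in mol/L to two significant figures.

Mn²⁺/Mn is the cathode, Li⁺/Li the anode: E°cell = +1.86 V, n = 2.
Overall reaction: Mn²⁺(aq) + 2 Li(s) → Mn(s) + 2 Li⁺(aq); Q = [Li⁺]^2/[Mn²⁺]^1.
From E = E° − (0.0592/n) log Q: log Q = (E° − E)·n/0.0592 = (+1.86 − (+1.995))·2/0.0592 = -4.5608.
So 1·log[Mn²⁺] = 2·log(0.0031) − log Q = -5.0173 − (-4.5608) = -0.4565; [Mn²⁺] = 10^(-0.4565) ≈ 0.35 M.

0.35 M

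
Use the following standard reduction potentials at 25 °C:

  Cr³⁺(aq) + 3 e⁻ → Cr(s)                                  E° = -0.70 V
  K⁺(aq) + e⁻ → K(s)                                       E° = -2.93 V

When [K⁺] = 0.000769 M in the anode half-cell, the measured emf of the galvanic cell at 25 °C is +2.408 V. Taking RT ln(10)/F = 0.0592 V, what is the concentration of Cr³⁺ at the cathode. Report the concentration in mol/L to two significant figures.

Cr³⁺/Cr is the cathode, K⁺/K the anode: E°cell = +2.23 V, n = 3.
Overall reaction: Cr³⁺(aq) + 3 K(s) → Cr(s) + 3 K⁺(aq); Q = [K⁺]^3/[Cr³⁺]^1.
From E = E° − (0.0592/n) log Q: log Q = (E° − E)·n/0.0592 = (+2.23 − (+2.408))·3/0.0592 = -9.0203.
So 1·log[Cr³⁺] = 3·log(0.000769) − log Q = -9.3422 − (-9.0203) = -0.3219; [Cr³⁺] = 10^(-0.3219) ≈ 0.48 M.

0.48 M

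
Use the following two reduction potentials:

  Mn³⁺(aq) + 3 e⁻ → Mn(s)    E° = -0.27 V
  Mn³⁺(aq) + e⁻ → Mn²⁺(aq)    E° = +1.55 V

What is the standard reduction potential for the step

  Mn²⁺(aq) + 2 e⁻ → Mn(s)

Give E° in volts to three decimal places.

-1.180 V

Sequential free energies add, so n₃E°₃ = n₁E°₁ + n₂E°₂.
With n₃ = 3, and the known step contributing 1×(+1.55) V, the unknown satisfies 2·E° = 3×(-0.27) − 1×(+1.55) = -2.360.
E° = -2.360 / 2 = -1.180 V.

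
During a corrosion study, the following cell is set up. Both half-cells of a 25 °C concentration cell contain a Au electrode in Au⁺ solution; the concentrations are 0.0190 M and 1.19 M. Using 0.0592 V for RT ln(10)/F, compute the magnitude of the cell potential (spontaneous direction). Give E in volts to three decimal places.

+0.106 V

For a concentration cell E°cell = 0. The 1.19 M side is the cathode (reduction is favoured where [Au⁺] is higher).
With n = 1, E = −(0.0592/1) log([Au⁺]ₐₙ/[Au⁺]꜀ₐₜ) = −(0.0592/1) log(0.019/1.19) = −(0.0592/1)(-1.797) = +0.106 V.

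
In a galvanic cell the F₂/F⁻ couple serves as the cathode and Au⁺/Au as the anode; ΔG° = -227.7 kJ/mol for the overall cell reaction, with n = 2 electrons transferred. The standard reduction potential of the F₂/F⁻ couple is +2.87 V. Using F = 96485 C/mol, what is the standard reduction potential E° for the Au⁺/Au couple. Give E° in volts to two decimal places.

E°cell = −ΔG°/(nF) = −(-227.7×10³)/((2)(96485)) = +1.180 V.
Since F₂/F⁻ is the cathode and Au⁺/Au the anode, E°cell = E°(F₂/F⁻) − E°(Au⁺/Au).
So E°(Au⁺/Au) = E°(F₂/F⁻) − E°cell = (+2.87) − (+1.180) = +1.69 V.

+1.69 V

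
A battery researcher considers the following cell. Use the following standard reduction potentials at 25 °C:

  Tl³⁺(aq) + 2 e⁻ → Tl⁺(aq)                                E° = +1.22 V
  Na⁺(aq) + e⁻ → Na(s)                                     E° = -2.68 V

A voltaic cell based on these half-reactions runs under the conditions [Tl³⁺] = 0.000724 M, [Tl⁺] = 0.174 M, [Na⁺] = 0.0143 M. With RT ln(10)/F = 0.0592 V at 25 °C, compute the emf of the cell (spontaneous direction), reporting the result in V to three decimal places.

+3.939 V

Tl³⁺/Tl⁺ is the cathode (higher E°), Na⁺/Na the anode: E°cell = +1.22 − (-2.68) = +3.90 V, n = 2.
Overall: Tl³⁺(aq) + 2 Na(s) → Tl⁺(aq) + 2 Na⁺(aq)
Q = [Tl⁺]·[Na⁺]^2 / ([Tl³⁺]); log Q = -1.309.
E = E° − (0.0592/n) log Q = +3.90 − (0.0592/2)(-1.309) = +3.939 V.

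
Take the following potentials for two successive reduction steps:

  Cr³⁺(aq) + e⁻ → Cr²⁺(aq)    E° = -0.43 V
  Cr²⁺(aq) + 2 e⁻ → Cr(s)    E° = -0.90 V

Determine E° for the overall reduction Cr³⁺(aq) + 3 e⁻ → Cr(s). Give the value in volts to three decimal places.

Since ΔG° = −nFE° is additive over sequential reductions, n₃E°₃ = n₁E°₁ + n₂E°₂.
E°₃ = (1×-0.43 + 2×-0.90) / 3 = (-2.230) / 3 = -0.743 V.

-0.743 V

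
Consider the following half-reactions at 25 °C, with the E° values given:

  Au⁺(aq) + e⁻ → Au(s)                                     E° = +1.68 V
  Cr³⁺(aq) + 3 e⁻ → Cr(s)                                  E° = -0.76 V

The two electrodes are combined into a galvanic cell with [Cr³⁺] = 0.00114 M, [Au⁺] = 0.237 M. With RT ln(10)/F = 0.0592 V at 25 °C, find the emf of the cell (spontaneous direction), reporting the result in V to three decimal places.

Au⁺/Au is the cathode (higher E°), Cr³⁺/Cr the anode: E°cell = +1.68 − (-0.76) = +2.44 V, n = 3.
Overall: 3 Au⁺(aq) + Cr(s) → 3 Au(s) + Cr³⁺(aq)
Q = [Cr³⁺] / ([Au⁺]^3); log Q = -1.067.
E = E° − (0.0592/n) log Q = +2.44 − (0.0592/3)(-1.067) = +2.461 V.

+2.461 V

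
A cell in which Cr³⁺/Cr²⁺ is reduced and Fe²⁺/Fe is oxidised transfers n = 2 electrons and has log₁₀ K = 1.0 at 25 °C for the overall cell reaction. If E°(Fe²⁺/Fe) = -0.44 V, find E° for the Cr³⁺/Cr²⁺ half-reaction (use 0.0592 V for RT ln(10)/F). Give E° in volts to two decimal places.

E°cell = (0.0592/n)·log K = (0.0592/2)(1.0) = +0.030 V.
Since Cr³⁺/Cr²⁺ is the cathode and Fe²⁺/Fe the anode, E°cell = E°(Cr³⁺/Cr²⁺) − E°(Fe²⁺/Fe).
So E°(Cr³⁺/Cr²⁺) = E°cell + E°(Fe²⁺/Fe) = +0.030 + (-0.44) = -0.41 V.

-0.41 V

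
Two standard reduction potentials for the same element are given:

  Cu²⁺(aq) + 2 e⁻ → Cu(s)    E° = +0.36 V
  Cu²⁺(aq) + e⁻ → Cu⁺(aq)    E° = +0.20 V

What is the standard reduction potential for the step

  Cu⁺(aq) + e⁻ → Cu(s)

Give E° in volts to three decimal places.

Sequential free energies add, so n₃E°₃ = n₁E°₁ + n₂E°₂.
With n₃ = 2, and the known step contributing 1×(+0.20) V, the unknown satisfies 1·E° = 2×(+0.36) − 1×(+0.20) = +0.520.
E° = +0.520 / 1 = +0.520 V.

+0.520 V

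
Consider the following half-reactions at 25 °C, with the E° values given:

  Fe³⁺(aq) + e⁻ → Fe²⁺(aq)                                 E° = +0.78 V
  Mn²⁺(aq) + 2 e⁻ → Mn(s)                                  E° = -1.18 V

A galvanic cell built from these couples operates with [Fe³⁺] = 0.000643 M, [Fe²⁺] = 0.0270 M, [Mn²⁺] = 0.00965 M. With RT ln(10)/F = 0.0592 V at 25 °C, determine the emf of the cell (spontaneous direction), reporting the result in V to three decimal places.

Fe³⁺/Fe²⁺ is the cathode (higher E°), Mn²⁺/Mn the anode: E°cell = +0.78 − (-1.18) = +1.96 V, n = 2.
Overall: 2 Fe³⁺(aq) + Mn(s) → 2 Fe²⁺(aq) + Mn²⁺(aq)
Q = [Fe²⁺]^2·[Mn²⁺] / ([Fe³⁺]^2); log Q = 1.231.
E = E° − (0.0592/n) log Q = +1.96 − (0.0592/2)(1.231) = +1.924 V.

+1.924 V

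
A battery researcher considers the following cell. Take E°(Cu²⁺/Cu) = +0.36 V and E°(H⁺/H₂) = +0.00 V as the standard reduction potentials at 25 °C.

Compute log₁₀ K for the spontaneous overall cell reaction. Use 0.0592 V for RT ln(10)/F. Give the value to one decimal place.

12.2

Cathode: Cu²⁺/Cu; anode: H⁺/H₂. E°cell = +0.36 V, n = 2.
log K = nE°cell / 0.0592 = (2)(+0.36) / 0.0592 = 12.2.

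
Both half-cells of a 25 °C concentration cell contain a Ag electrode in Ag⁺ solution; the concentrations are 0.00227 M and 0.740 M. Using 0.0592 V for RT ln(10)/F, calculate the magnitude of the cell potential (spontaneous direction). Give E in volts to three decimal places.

For a concentration cell E°cell = 0. The 0.740 M side is the cathode (reduction is favoured where [Ag⁺] is higher).
With n = 1, E = −(0.0592/1) log([Ag⁺]ₐₙ/[Ag⁺]꜀ₐₜ) = −(0.0592/1) log(0.00227/0.74) = −(0.0592/1)(-2.513) = +0.149 V.

+0.149 V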